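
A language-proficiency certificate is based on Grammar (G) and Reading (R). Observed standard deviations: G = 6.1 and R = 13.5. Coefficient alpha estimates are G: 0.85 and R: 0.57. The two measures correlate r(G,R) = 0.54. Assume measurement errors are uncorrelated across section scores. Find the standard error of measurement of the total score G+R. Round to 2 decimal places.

9.16

Var(total) = 219.46 + 88.938 = 308.398.
True-score variance = 135.511 + 88.938 = 224.449, so reliability = 0.7278.
Error variance = 308.398 − 224.449 = 83.949; SEM = √83.949 = 9.16.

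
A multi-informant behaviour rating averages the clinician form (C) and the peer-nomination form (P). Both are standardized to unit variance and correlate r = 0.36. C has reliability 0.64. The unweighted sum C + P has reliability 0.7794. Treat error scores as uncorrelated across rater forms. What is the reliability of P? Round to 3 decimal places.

Var(C+P) = 2 + 2·0.36 = 2.720.
True-score variance = ρ_C + ρ_P + 2·0.36, so 0.7794 = (0.64 + ρ_P + 0.72) / 2.720.
ρ_P = 0.7794·2.720 − 0.64 − 0.72 = 0.760.

0.760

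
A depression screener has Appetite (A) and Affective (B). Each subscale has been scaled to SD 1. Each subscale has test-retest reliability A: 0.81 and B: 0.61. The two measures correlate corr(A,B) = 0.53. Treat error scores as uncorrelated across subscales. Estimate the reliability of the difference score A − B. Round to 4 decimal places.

0.3830

Var(A−B) = 1 + 1 − 2·0.53 = 2 − 1.06 = 0.94.
With uncorrelated errors the cross-covariances are all true-score covariance, so they carry over unchanged; only the diagonal terms shrink to ρᵢσᵢ².
True-score variance = [0.81 + 0.61] − 1.06 = 1.42 − 1.06 = 0.36.
Reliability = 0.36 / 0.94 = 0.3830.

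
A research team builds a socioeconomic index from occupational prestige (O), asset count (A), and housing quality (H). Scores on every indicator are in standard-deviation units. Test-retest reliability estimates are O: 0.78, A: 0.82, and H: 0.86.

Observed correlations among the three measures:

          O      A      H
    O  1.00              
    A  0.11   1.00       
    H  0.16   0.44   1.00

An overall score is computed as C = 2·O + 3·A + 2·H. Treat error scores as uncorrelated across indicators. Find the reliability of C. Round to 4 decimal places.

0.8770

Var(C) = 2² + 3² + 2² + 2·[6·0.11 + 4·0.16 + 6·0.44] = 17 + 7.88 = 24.88.
Under uncorrelated errors the observed covariances equal the true-score covariances, so only the own-variance terms attenuate.
True-score variance = [2²·0.78 + 3²·0.82 + 2²·0.86] + 7.88 = 13.94 + 7.88 = 21.82.
Reliability = 21.82 / 24.88 = 0.8770.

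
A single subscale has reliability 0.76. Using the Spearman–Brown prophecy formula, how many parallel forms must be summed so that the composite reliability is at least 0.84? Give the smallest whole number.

2

k ≥ ρ*(1−ρ₁)/(ρ₁(1−ρ*)) = 0.84·0.24 / (0.76·0.16) = 1.658.
Smallest integer k = 2.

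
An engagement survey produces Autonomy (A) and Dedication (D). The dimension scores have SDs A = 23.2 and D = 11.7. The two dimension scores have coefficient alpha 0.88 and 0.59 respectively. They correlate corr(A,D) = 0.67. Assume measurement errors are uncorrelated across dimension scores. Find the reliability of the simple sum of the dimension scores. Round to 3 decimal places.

0.884

Var(A+D) = 23.2² + 11.7² + 2·[23.2·11.7·0.67] = 675.13 + 363.73 = 1038.86.
Because errors are independent across components, Cov(Tᵢ,Tⱼ) = Cov(Xᵢ,Xⱼ); the off-diagonal part of the true-score variance is the same as above.
True-score variance = [23.2²·0.88 + 11.7²·0.59] + 363.73 = 554.416 + 363.73 = 918.146.
Reliability = 918.146 / 1038.86 = 0.884.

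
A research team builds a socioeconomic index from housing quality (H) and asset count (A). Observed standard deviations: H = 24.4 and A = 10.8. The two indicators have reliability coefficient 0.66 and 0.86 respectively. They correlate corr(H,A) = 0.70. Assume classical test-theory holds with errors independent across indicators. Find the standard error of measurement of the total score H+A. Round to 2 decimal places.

14.79

Var(total) = 712 + 368.928 = 1080.93.
True-score variance = 493.248 + 368.928 = 862.176, so reliability = 0.7976.
Error variance = 1080.93 − 862.176 = 218.752; SEM = √218.752 = 14.79.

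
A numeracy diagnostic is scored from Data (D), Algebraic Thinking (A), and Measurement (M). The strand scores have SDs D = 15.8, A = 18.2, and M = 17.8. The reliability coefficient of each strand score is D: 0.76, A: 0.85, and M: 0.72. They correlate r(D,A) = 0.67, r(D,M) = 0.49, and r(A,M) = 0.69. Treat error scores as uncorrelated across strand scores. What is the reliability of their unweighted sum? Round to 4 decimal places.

Var(D+A+M) = 15.8² + 18.2² + 17.8² + 2·[15.8·18.2·0.67 + 15.8·17.8·0.49 + 18.2·17.8·0.69] = 897.72 + 1108.01 = 2005.73.
With uncorrelated errors the cross-covariances are all true-score covariance, so they carry over unchanged; only the diagonal terms shrink to ρᵢσᵢ².
True-score variance = [15.8²·0.76 + 18.2²·0.85 + 17.8²·0.72] + 1108.01 = 699.405 + 1108.01 = 1807.42.
Reliability = 1807.42 / 2005.73 = 0.9011.

0.9011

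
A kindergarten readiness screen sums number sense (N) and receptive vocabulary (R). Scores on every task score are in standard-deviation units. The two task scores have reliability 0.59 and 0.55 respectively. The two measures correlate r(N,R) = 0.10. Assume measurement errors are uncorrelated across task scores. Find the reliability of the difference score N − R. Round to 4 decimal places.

Var(N−R) = 1 + 1 − 2·0.10 = 2 − 0.2 = 1.8.
With uncorrelated errors the cross-covariances are all true-score covariance, so they carry over unchanged; only the diagonal terms shrink to ρᵢσᵢ².
True-score variance = [0.59 + 0.55] − 0.2 = 1.14 − 0.2 = 0.94.
Reliability = 0.94 / 1.8 = 0.5222.

0.5222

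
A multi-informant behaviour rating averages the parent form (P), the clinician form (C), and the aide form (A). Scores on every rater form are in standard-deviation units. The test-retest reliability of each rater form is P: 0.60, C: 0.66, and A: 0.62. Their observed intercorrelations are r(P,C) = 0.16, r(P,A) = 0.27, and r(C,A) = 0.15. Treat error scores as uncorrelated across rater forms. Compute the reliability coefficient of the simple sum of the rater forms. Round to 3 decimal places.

0.731

Var(P+C+A) = 3 + 2·[0.16 + 0.27 + 0.15] = 3 + 1.16 = 4.16.
Under uncorrelated errors the observed covariances equal the true-score covariances, so only the own-variance terms attenuate.
True-score variance = [0.60 + 0.66 + 0.62] + 1.16 = 1.88 + 1.16 = 3.04.
Reliability = 3.04 / 4.16 = 0.731.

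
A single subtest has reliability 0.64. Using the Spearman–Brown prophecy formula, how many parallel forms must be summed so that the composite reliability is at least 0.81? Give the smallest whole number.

3

k ≥ ρ*(1−ρ₁)/(ρ₁(1−ρ*)) = 0.81·0.36 / (0.64·0.19) = 2.398.
Smallest integer k = 3.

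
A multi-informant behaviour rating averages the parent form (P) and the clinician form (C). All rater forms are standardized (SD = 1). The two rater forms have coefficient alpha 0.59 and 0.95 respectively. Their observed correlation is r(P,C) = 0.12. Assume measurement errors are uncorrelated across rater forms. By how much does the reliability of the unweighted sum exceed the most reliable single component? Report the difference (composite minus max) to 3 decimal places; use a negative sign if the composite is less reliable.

-0.155

Var(sum) = 2 + 0.24 = 2.24; true-score variance = 1.54 + 0.24 = 1.78; composite reliability = 0.7946.
Max component reliability = 0.9500.
Difference = 0.7946 − 0.9500 = -0.155.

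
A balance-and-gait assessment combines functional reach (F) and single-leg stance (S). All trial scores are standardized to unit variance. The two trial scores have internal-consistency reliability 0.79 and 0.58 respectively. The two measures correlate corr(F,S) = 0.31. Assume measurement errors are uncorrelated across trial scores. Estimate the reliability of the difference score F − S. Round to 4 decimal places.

Var(F−S) = 1 + 1 − 2·0.31 = 2 − 0.62 = 1.38.
With uncorrelated errors the cross-covariances are all true-score covariance, so they carry over unchanged; only the diagonal terms shrink to ρᵢσᵢ².
True-score variance = [0.79 + 0.58] − 0.62 = 1.37 − 0.62 = 0.75.
Reliability = 0.75 / 1.38 = 0.5435.

0.5435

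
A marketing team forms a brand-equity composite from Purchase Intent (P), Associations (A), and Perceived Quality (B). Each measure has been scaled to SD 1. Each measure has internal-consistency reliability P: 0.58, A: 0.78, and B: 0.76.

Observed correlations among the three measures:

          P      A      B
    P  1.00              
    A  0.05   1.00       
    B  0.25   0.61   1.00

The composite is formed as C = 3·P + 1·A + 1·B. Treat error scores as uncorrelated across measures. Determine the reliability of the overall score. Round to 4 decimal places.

Var(C) = 3² + 1 + 1 + 2·[3·0.05 + 3·0.25 + 0.61] = 11 + 3.02 = 14.02.
Under uncorrelated errors the observed covariances equal the true-score covariances, so only the own-variance terms attenuate.
True-score variance = [3²·0.58 + 0.78 + 0.76] + 3.02 = 6.76 + 3.02 = 9.78.
Reliability = 9.78 / 14.02 = 0.6976.

0.6976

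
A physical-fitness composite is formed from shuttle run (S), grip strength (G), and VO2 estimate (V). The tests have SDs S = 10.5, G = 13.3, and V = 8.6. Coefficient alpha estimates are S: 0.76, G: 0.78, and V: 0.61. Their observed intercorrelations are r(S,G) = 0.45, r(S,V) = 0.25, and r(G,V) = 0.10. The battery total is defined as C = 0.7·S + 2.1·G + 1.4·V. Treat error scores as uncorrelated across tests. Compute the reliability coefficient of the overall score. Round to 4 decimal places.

Var(C) = 0.7²·10.5² + 2.1²·13.3² + 1.4²·8.6² + 2·[1.47·10.5·13.3·0.45 + 0.98·10.5·8.6·0.25 + 2.94·13.3·8.6·0.10] = 979.069 + 296.259 = 1275.33.
With uncorrelated errors the cross-covariances are all true-score covariance, so they carry over unchanged; only the diagonal terms shrink to ρᵢσᵢ².
True-score variance = [0.7²·10.5²·0.76 + 2.1²·13.3²·0.78 + 1.4²·8.6²·0.61] + 296.259 = 737.95 + 296.259 = 1034.21.
Reliability = 1034.21 / 1275.33 = 0.8109.

0.8109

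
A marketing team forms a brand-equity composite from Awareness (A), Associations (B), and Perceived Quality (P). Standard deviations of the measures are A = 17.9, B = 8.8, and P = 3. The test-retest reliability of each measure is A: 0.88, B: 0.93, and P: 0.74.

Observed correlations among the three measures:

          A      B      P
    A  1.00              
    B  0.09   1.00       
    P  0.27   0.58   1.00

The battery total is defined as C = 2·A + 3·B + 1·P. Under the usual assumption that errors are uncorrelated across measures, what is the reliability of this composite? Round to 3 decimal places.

Var(C) = 2²·17.9² + 3²·8.8² + 3² + 2·[6·17.9·8.8·0.09 + 2·17.9·3·0.27 + 3·8.8·3·0.58] = 1987.6 + 319.99 = 2307.59.
With uncorrelated errors the cross-covariances are all true-score covariance, so they carry over unchanged; only the diagonal terms shrink to ρᵢσᵢ².
True-score variance = [2²·17.9²·0.88 + 3²·8.8²·0.93 + 3²·0.74] + 319.99 = 1782.68 + 319.99 = 2102.67.
Reliability = 2102.67 / 2307.59 = 0.911.

0.911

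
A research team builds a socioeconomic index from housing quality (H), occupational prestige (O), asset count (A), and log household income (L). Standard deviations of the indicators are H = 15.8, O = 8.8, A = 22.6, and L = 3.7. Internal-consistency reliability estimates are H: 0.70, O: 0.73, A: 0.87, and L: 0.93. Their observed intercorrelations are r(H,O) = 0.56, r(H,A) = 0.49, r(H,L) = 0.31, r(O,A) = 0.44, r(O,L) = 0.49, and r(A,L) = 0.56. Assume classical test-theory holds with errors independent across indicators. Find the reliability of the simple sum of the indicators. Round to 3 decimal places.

0.904

Var(H+O+A+L) = 15.8² + 8.8² + 22.6² + 3.7² + 2·[15.8·8.8·0.56 + 15.8·22.6·0.49 + 15.8·3.7·0.31 + 8.8·22.6·0.44 + 8.8·3.7·0.49 + 22.6·3.7·0.56] = 851.53 + 842.486 = 1694.02.
With uncorrelated errors the cross-covariances are all true-score covariance, so they carry over unchanged; only the diagonal terms shrink to ρᵢσᵢ².
True-score variance = [15.8²·0.70 + 8.8²·0.73 + 22.6²·0.87 + 3.7²·0.93] + 842.486 = 688.372 + 842.486 = 1530.86.
Reliability = 1530.86 / 1694.02 = 0.904.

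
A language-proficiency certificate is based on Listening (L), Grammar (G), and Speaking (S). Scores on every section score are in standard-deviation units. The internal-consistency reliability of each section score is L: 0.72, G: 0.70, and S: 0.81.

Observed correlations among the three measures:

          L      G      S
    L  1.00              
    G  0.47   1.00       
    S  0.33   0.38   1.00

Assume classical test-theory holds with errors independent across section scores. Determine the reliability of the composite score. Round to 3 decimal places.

0.856

Var(L+G+S) = 3 + 2·[0.47 + 0.33 + 0.38] = 3 + 2.36 = 5.36.
Because errors are independent across components, Cov(Tᵢ,Tⱼ) = Cov(Xᵢ,Xⱼ); the off-diagonal part of the true-score variance is the same as above.
True-score variance = [0.72 + 0.70 + 0.81] + 2.36 = 2.23 + 2.36 = 4.59.
Reliability = 4.59 / 5.36 = 0.856.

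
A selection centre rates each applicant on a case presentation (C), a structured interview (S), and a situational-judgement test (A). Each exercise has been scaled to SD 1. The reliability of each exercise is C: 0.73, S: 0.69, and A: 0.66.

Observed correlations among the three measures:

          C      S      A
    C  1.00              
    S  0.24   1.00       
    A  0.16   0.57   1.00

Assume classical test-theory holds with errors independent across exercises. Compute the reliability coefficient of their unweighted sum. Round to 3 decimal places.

0.814

Var(C+S+A) = 3 + 2·[0.24 + 0.16 + 0.57] = 3 + 1.94 = 4.94.
Because errors are independent across components, Cov(Tᵢ,Tⱼ) = Cov(Xᵢ,Xⱼ); the off-diagonal part of the true-score variance is the same as above.
True-score variance = [0.73 + 0.69 + 0.66] + 1.94 = 2.08 + 1.94 = 4.02.
Reliability = 4.02 / 4.94 = 0.814.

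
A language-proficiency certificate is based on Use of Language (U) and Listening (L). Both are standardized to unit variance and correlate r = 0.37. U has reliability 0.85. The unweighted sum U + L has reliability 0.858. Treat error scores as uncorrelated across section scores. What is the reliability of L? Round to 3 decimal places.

0.761

Var(U+L) = 2 + 2·0.37 = 2.740.
True-score variance = ρ_U + ρ_L + 2·0.37, so 0.858 = (0.85 + ρ_L + 0.74) / 2.740.
ρ_L = 0.858·2.740 − 0.85 − 0.74 = 0.761.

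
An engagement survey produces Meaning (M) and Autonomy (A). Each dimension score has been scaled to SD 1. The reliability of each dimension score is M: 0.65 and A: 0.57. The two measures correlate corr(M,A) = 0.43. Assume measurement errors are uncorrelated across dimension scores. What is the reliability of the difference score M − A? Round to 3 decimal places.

Var(M−A) = 1 + 1 − 2·0.43 = 2 − 0.86 = 1.14.
Under uncorrelated errors the observed covariances equal the true-score covariances, so only the own-variance terms attenuate.
True-score variance = [0.65 + 0.57] − 0.86 = 1.22 − 0.86 = 0.36.
Reliability = 0.36 / 1.14 = 0.316.

0.316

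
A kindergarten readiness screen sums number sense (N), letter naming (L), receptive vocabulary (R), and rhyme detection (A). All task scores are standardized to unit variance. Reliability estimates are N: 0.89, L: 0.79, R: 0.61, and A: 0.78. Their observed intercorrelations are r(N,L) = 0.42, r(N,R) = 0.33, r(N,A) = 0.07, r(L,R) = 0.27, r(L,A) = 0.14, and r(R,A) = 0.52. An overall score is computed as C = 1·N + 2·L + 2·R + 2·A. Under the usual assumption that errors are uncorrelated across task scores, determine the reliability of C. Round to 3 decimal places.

Var(C) = 1 + 2² + 2² + 2² + 2·[2·0.42 + 2·0.33 + 2·0.07 + 4·0.27 + 4·0.14 + 4·0.52] = 13 + 10.72 = 23.72.
With uncorrelated errors the cross-covariances are all true-score covariance, so they carry over unchanged; only the diagonal terms shrink to ρᵢσᵢ².
True-score variance = [0.89 + 2²·0.79 + 2²·0.61 + 2²·0.78] + 10.72 = 9.61 + 10.72 = 20.33.
Reliability = 20.33 / 23.72 = 0.857.

0.857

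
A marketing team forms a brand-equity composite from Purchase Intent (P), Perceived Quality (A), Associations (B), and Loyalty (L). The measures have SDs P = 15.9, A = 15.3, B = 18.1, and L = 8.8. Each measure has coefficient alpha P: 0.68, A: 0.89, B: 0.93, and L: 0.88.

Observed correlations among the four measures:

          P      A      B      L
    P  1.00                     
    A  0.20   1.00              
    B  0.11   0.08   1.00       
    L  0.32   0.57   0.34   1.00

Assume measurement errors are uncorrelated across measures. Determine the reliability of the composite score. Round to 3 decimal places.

Var(P+A+B+L) = 15.9² + 15.3² + 18.1² + 8.8² + 2·[15.9·15.3·0.20 + 15.9·18.1·0.11 + 15.9·8.8·0.32 + 15.3·18.1·0.08 + 15.3·8.8·0.57 + 18.1·8.8·0.34] = 891.95 + 556.279 = 1448.23.
With uncorrelated errors the cross-covariances are all true-score covariance, so they carry over unchanged; only the diagonal terms shrink to ρᵢσᵢ².
True-score variance = [15.9²·0.68 + 15.3²·0.89 + 18.1²·0.93 + 8.8²·0.88] + 556.279 = 753.075 + 556.279 = 1309.35.
Reliability = 1309.35 / 1448.23 = 0.904.

0.904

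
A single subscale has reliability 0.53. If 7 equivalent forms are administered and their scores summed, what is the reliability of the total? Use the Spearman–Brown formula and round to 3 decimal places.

ρ_k = kρ / (1 + (k−1)ρ) = 7·0.53 / (1 + 6·0.53) = 3.710 / 4.180 = 0.888.

0.888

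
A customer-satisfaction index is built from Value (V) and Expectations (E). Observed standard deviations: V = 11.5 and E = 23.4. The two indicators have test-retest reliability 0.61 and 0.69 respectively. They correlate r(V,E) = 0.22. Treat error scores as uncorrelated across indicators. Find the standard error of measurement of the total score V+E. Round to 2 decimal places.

Var(total) = 679.81 + 118.404 = 798.214.
True-score variance = 458.489 + 118.404 = 576.893, so reliability = 0.7227.
Error variance = 798.214 − 576.893 = 221.321; SEM = √221.321 = 14.88.

14.88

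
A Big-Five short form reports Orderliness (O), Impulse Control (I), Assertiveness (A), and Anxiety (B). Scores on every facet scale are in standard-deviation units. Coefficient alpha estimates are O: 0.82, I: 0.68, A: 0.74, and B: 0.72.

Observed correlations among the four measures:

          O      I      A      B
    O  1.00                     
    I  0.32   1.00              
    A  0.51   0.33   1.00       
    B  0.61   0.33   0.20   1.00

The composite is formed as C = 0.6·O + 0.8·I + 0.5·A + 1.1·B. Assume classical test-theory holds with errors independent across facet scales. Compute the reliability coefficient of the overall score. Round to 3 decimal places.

Var(C) = 0.6² + 0.8² + 0.5² + 1.1² + 2·[0.48·0.32 + 0.3·0.51 + 0.66·0.61 + 0.4·0.33 + 0.88·0.33 + 0.55·0.20] = 2.46 + 2.4832 = 4.9432.
Under uncorrelated errors the observed covariances equal the true-score covariances, so only the own-variance terms attenuate.
True-score variance = [0.6²·0.82 + 0.8²·0.68 + 0.5²·0.74 + 1.1²·0.72] + 2.4832 = 1.7866 + 2.4832 = 4.2698.
Reliability = 4.2698 / 4.9432 = 0.864.

0.864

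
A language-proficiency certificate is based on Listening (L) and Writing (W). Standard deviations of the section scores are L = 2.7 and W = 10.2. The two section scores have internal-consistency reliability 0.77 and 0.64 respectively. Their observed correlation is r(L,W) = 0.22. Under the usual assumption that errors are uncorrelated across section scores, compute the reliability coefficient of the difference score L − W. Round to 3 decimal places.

Var(L−W) = 2.7² + 10.2² − 2·2.7·10.2·0.22 = 111.33 − 12.1176 = 99.2124.
Because errors are independent across components, Cov(Tᵢ,Tⱼ) = Cov(Xᵢ,Xⱼ); the off-diagonal part of the true-score variance is the same as above.
True-score variance = [2.7²·0.77 + 10.2²·0.64] − 12.1176 = 72.1989 − 12.1176 = 60.0813.
Reliability = 60.0813 / 99.2124 = 0.606.

0.606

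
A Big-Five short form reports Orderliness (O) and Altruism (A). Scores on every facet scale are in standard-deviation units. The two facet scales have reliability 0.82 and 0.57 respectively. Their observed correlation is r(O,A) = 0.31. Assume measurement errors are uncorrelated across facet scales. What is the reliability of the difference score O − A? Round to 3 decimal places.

0.558

Var(O−A) = 1 + 1 − 2·0.31 = 2 − 0.62 = 1.38.
Because errors are independent across components, Cov(Tᵢ,Tⱼ) = Cov(Xᵢ,Xⱼ); the off-diagonal part of the true-score variance is the same as above.
True-score variance = [0.82 + 0.57] − 0.62 = 1.39 − 0.62 = 0.77.
Reliability = 0.77 / 1.38 = 0.558.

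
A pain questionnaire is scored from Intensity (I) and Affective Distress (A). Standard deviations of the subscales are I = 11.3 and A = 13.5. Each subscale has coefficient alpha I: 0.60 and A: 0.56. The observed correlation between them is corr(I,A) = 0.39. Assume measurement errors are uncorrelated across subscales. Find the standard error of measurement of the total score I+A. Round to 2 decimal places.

Var(total) = 309.94 + 118.989 = 428.929.
True-score variance = 178.674 + 118.989 = 297.663, so reliability = 0.6940.
Error variance = 428.929 − 297.663 = 131.266; SEM = √131.266 = 11.46.

11.46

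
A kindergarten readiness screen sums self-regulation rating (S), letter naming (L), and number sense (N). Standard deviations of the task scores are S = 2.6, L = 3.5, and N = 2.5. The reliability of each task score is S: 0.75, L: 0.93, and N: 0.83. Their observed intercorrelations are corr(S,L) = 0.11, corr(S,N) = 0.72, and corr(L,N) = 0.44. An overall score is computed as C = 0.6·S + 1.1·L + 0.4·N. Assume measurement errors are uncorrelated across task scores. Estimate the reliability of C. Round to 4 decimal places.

0.9280

Var(C) = 0.6²·2.6² + 1.1²·3.5² + 0.4²·2.5² + 2·[0.66·2.6·3.5·0.11 + 0.24·2.6·2.5·0.72 + 0.44·3.5·2.5·0.44] = 18.2561 + 6.95572 = 25.2118.
Because errors are independent across components, Cov(Tᵢ,Tⱼ) = Cov(Xᵢ,Xⱼ); the off-diagonal part of the true-score variance is the same as above.
True-score variance = [0.6²·2.6²·0.75 + 1.1²·3.5²·0.93 + 0.4²·2.5²·0.83] + 6.95572 = 16.4401 + 6.95572 = 23.3958.
Reliability = 23.3958 / 25.2118 = 0.9280.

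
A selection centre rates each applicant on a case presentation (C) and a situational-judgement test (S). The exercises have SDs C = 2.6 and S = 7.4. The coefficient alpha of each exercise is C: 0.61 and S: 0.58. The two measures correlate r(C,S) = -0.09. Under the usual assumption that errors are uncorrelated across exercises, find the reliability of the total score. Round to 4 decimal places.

0.5584

Var(C+S) = 2.6² + 7.4² + 2·[2.6·7.4·(-0.09)] = 61.52 − 3.4632 = 58.0568.
Under uncorrelated errors the observed covariances equal the true-score covariances, so only the own-variance terms attenuate.
True-score variance = [2.6²·0.61 + 7.4²·0.58] − 3.4632 = 35.8844 − 3.4632 = 32.4212.
Reliability = 32.4212 / 58.0568 = 0.5584.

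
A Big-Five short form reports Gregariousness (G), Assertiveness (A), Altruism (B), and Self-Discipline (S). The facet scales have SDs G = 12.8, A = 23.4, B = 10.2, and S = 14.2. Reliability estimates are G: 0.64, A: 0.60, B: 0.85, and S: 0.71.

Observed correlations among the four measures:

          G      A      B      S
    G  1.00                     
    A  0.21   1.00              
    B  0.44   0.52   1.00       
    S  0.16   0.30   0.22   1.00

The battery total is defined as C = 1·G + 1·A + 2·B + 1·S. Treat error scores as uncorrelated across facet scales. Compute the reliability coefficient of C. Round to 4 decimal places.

Var(C) = 12.8² + 23.4² + 2²·10.2² + 14.2² + 2·[12.8·23.4·0.21 + 2·12.8·10.2·0.44 + 12.8·14.2·0.16 + 2·23.4·10.2·0.52 + 23.4·14.2·0.30 + 2·10.2·14.2·0.22] = 1329.2 + 1237.03 = 2566.23.
Under uncorrelated errors the observed covariances equal the true-score covariances, so only the own-variance terms attenuate.
True-score variance = [12.8²·0.64 + 23.4²·0.60 + 2²·10.2²·0.85 + 14.2²·0.71] + 1237.03 = 930.294 + 1237.03 = 2167.32.
Reliability = 2167.32 / 2566.23 = 0.8446.

0.8446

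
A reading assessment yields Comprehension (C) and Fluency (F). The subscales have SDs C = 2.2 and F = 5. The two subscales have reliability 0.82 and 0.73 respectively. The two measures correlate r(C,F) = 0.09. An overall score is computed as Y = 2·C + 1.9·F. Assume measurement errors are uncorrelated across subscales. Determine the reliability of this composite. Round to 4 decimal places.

Var(Y) = 2²·2.2² + 1.9²·5² + 2·[3.8·2.2·5·0.09] = 109.61 + 7.524 = 117.134.
Under uncorrelated errors the observed covariances equal the true-score covariances, so only the own-variance terms attenuate.
True-score variance = [2²·2.2²·0.82 + 1.9²·5²·0.73] + 7.524 = 81.7577 + 7.524 = 89.2817.
Reliability = 89.2817 / 117.134 = 0.7622.

0.7622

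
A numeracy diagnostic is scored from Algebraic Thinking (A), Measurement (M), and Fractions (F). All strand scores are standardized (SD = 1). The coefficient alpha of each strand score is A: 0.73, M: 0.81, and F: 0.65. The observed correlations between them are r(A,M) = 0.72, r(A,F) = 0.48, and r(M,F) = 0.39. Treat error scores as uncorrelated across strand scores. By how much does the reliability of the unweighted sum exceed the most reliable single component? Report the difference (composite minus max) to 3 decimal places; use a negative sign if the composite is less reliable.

0.059

Var(sum) = 3 + 3.18 = 6.18; true-score variance = 2.19 + 3.18 = 5.37; composite reliability = 0.8689.
Max component reliability = 0.8100.
Difference = 0.8689 − 0.8100 = 0.059.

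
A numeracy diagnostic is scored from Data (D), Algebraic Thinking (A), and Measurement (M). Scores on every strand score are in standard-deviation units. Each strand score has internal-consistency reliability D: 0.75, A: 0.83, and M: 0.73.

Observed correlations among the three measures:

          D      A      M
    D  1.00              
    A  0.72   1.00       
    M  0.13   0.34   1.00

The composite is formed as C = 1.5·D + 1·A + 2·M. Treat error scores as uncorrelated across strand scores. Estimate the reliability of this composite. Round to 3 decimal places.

Var(C) = 1.5² + 1 + 2² + 2·[1.5·0.72 + 3·0.13 + 2·0.34] = 7.25 + 4.3 = 11.55.
With uncorrelated errors the cross-covariances are all true-score covariance, so they carry over unchanged; only the diagonal terms shrink to ρᵢσᵢ².
True-score variance = [1.5²·0.75 + 0.83 + 2²·0.73] + 4.3 = 5.4375 + 4.3 = 9.7375.
Reliability = 9.7375 / 11.55 = 0.843.

0.843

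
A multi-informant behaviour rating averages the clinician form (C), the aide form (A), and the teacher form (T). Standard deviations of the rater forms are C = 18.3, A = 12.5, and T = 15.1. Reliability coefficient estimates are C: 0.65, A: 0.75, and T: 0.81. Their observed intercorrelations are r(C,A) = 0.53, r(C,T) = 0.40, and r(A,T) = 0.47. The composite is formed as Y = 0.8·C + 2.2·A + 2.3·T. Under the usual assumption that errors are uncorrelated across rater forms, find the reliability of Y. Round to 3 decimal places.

0.874

Var(Y) = 0.8²·18.3² + 2.2²·12.5² + 2.3²·15.1² + 2·[1.76·18.3·12.5·0.53 + 1.84·18.3·15.1·0.40 + 5.06·12.5·15.1·0.47] = 2176.75 + 1731.28 = 3908.04.
Under uncorrelated errors the observed covariances equal the true-score covariances, so only the own-variance terms attenuate.
True-score variance = [0.8²·18.3²·0.65 + 2.2²·12.5²·0.75 + 2.3²·15.1²·0.81] + 1731.28 = 1683.5 + 1731.28 = 3414.79.
Reliability = 3414.79 / 3908.04 = 0.874.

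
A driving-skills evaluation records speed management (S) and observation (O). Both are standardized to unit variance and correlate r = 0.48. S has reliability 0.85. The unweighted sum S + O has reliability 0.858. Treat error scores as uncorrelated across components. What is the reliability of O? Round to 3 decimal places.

Var(S+O) = 2 + 2·0.48 = 2.960.
True-score variance = ρ_S + ρ_O + 2·0.48, so 0.858 = (0.85 + ρ_O + 0.96) / 2.960.
ρ_O = 0.858·2.960 − 0.85 − 0.96 = 0.730.

0.730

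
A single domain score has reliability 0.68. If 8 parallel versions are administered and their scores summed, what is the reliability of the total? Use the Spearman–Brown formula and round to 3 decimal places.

ρ_k = kρ / (1 + (k−1)ρ) = 8·0.68 / (1 + 7·0.68) = 5.440 / 5.760 = 0.944.

0.944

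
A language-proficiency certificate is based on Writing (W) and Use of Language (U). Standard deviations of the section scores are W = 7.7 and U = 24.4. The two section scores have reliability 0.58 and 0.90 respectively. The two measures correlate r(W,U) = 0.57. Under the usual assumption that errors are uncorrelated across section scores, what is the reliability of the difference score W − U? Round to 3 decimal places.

0.808

Var(W−U) = 7.7² + 24.4² − 2·7.7·24.4·0.57 = 654.65 − 214.183 = 440.467.
Because errors are independent across components, Cov(Tᵢ,Tⱼ) = Cov(Xᵢ,Xⱼ); the off-diagonal part of the true-score variance is the same as above.
True-score variance = [7.7²·0.58 + 24.4²·0.90] − 214.183 = 570.212 − 214.183 = 356.029.
Reliability = 356.029 / 440.467 = 0.808.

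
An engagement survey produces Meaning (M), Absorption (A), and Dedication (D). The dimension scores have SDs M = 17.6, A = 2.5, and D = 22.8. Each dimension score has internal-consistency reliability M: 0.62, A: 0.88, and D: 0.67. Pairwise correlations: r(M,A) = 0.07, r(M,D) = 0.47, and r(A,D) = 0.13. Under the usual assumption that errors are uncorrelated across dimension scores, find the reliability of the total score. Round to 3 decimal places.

Var(M+A+D) = 17.6² + 2.5² + 22.8² + 2·[17.6·2.5·0.07 + 17.6·22.8·0.47 + 2.5·22.8·0.13] = 835.85 + 398.183 = 1234.03.
Because errors are independent across components, Cov(Tᵢ,Tⱼ) = Cov(Xᵢ,Xⱼ); the off-diagonal part of the true-score variance is the same as above.
True-score variance = [17.6²·0.62 + 2.5²·0.88 + 22.8²·0.67] + 398.183 = 545.844 + 398.183 = 944.027.
Reliability = 944.027 / 1234.03 = 0.765.

0.765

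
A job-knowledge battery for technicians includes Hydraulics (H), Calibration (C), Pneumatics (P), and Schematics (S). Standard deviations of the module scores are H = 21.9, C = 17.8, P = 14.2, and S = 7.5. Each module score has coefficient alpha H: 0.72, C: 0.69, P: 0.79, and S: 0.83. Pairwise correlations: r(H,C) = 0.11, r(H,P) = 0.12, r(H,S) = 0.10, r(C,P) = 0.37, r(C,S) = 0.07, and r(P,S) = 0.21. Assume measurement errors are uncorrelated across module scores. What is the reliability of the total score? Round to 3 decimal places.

0.810

Var(H+C+P+S) = 21.9² + 17.8² + 14.2² + 7.5² + 2·[21.9·17.8·0.11 + 21.9·14.2·0.12 + 21.9·7.5·0.10 + 17.8·14.2·0.37 + 17.8·7.5·0.07 + 14.2·7.5·0.21] = 1054.34 + 443.708 = 1498.05.
With uncorrelated errors the cross-covariances are all true-score covariance, so they carry over unchanged; only the diagonal terms shrink to ρᵢσᵢ².
True-score variance = [21.9²·0.72 + 17.8²·0.69 + 14.2²·0.79 + 7.5²·0.83] + 443.708 = 769.922 + 443.708 = 1213.63.
Reliability = 1213.63 / 1498.05 = 0.810.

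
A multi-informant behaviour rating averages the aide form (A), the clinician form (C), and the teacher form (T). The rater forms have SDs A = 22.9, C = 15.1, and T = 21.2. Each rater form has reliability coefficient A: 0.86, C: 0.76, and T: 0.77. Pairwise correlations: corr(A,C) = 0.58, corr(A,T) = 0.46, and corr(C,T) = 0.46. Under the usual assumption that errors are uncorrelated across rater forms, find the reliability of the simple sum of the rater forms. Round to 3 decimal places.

0.901

Var(A+C+T) = 22.9² + 15.1² + 21.2² + 2·[22.9·15.1·0.58 + 22.9·21.2·0.46 + 15.1·21.2·0.46] = 1201.86 + 1142.27 = 2344.13.
Under uncorrelated errors the observed covariances equal the true-score covariances, so only the own-variance terms attenuate.
True-score variance = [22.9²·0.86 + 15.1²·0.76 + 21.2²·0.77] + 1142.27 = 970.349 + 1142.27 = 2112.62.
Reliability = 2112.62 / 2344.13 = 0.901.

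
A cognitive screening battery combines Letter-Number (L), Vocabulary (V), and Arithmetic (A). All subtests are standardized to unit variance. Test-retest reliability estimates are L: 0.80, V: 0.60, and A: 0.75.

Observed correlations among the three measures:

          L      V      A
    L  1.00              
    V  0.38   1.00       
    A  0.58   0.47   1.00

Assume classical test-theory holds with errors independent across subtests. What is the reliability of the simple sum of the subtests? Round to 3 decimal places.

0.855

Var(L+V+A) = 3 + 2·[0.38 + 0.58 + 0.47] = 3 + 2.86 = 5.86.
Under uncorrelated errors the observed covariances equal the true-score covariances, so only the own-variance terms attenuate.
True-score variance = [0.80 + 0.60 + 0.75] + 2.86 = 2.15 + 2.86 = 5.01.
Reliability = 5.01 / 5.86 = 0.855.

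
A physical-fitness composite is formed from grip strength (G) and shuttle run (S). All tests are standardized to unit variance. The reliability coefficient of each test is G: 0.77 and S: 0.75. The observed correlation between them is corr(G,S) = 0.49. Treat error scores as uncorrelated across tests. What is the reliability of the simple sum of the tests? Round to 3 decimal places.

Var(G+S) = 2 + 2·[0.49] = 2 + 0.98 = 2.98.
Under uncorrelated errors the observed covariances equal the true-score covariances, so only the own-variance terms attenuate.
True-score variance = [0.77 + 0.75] + 0.98 = 1.52 + 0.98 = 2.5.
Reliability = 2.5 / 2.98 = 0.839.

0.839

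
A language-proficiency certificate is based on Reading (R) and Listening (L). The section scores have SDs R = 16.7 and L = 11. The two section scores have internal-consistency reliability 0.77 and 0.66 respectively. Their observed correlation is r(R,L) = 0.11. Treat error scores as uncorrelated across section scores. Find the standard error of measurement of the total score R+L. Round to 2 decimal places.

10.26

Var(total) = 399.89 + 40.414 = 440.304.
True-score variance = 294.605 + 40.414 = 335.019, so reliability = 0.7609.
Error variance = 440.304 − 335.019 = 105.285; SEM = √105.285 = 10.26.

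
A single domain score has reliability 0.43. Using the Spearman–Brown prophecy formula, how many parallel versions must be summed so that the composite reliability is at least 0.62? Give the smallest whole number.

3

k ≥ ρ*(1−ρ₁)/(ρ₁(1−ρ*)) = 0.62·0.57 / (0.43·0.38) = 2.163.
Smallest integer k = 3.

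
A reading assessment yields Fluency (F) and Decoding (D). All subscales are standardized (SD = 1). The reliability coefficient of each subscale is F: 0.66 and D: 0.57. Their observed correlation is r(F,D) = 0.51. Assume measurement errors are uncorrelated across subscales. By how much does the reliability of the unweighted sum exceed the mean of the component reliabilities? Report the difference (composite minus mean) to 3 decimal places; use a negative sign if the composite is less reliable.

Var(sum) = 2 + 1.02 = 3.02; true-score variance = 1.23 + 1.02 = 2.25; composite reliability = 0.7450.
Mean component reliability = 0.6150.
Difference = 0.7450 − 0.6150 = 0.130.

0.130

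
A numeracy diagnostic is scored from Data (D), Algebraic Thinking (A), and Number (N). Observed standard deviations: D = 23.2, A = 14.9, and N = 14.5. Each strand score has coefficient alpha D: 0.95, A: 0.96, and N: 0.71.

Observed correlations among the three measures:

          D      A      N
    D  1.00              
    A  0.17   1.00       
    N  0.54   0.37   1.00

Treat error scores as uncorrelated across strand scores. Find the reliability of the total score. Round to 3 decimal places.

Var(D+A+N) = 23.2² + 14.9² + 14.5² + 2·[23.2·14.9·0.17 + 23.2·14.5·0.54 + 14.9·14.5·0.37] = 970.5 + 640.72 = 1611.22.
Under uncorrelated errors the observed covariances equal the true-score covariances, so only the own-variance terms attenuate.
True-score variance = [23.2²·0.95 + 14.9²·0.96 + 14.5²·0.71] + 640.72 = 873.735 + 640.72 = 1514.46.
Reliability = 1514.46 / 1611.22 = 0.940.

0.940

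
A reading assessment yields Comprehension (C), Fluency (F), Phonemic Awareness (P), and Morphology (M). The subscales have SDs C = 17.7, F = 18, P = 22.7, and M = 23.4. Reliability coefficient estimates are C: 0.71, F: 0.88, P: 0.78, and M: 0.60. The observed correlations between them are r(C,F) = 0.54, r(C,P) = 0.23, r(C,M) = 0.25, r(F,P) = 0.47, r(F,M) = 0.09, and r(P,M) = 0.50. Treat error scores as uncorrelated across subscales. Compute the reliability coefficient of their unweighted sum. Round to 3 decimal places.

Var(C+F+P+M) = 17.7² + 18² + 22.7² + 23.4² + 2·[17.7·18·0.54 + 17.7·22.7·0.23 + 17.7·23.4·0.25 + 18·22.7·0.47 + 18·23.4·0.09 + 22.7·23.4·0.50] = 1700.14 + 1727.08 = 3427.22.
Because errors are independent across components, Cov(Tᵢ,Tⱼ) = Cov(Xᵢ,Xⱼ); the off-diagonal part of the true-score variance is the same as above.
True-score variance = [17.7²·0.71 + 18²·0.88 + 22.7²·0.78 + 23.4²·0.60] + 1727.08 = 1238.02 + 1727.08 = 2965.1.
Reliability = 2965.1 / 3427.22 = 0.865.

0.865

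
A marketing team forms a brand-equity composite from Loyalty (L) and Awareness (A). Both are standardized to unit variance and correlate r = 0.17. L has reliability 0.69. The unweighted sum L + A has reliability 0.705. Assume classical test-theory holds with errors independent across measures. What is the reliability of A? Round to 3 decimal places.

Var(L+A) = 2 + 2·0.17 = 2.340.
True-score variance = ρ_L + ρ_A + 2·0.17, so 0.705 = (0.69 + ρ_A + 0.34) / 2.340.
ρ_A = 0.705·2.340 − 0.69 − 0.34 = 0.620.

0.620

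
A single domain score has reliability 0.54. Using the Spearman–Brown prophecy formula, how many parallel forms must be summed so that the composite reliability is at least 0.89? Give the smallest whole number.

7

k ≥ ρ*(1−ρ₁)/(ρ₁(1−ρ*)) = 0.89·0.46 / (0.54·0.11) = 6.892.
Smallest integer k = 7.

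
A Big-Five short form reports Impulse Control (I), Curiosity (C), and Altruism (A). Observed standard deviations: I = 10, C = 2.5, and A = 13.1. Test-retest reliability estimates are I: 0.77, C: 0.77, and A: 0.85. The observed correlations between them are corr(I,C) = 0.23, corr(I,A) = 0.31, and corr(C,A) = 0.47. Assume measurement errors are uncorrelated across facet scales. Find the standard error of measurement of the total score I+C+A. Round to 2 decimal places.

7.08

Var(total) = 277.86 + 123.505 = 401.365.
True-score variance = 227.681 + 123.505 = 351.186, so reliability = 0.8750.
Error variance = 401.365 − 351.186 = 50.179; SEM = √50.179 = 7.08.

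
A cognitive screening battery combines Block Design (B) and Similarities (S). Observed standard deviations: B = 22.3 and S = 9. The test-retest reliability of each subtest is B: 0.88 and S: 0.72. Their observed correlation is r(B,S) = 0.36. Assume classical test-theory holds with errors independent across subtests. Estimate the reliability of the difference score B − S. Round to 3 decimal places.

Var(B−S) = 22.3² + 9² − 2·22.3·9·0.36 = 578.29 − 144.504 = 433.786.
With uncorrelated errors the cross-covariances are all true-score covariance, so they carry over unchanged; only the diagonal terms shrink to ρᵢσᵢ².
True-score variance = [22.3²·0.88 + 9²·0.72] − 144.504 = 495.935 − 144.504 = 351.431.
Reliability = 351.431 / 433.786 = 0.810.

0.810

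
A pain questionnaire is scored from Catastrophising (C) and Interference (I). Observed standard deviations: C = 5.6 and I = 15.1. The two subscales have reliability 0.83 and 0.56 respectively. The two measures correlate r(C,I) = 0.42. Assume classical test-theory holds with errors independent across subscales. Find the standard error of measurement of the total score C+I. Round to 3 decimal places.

10.279

Var(total) = 259.37 + 71.0304 = 330.4.
True-score variance = 153.714 + 71.0304 = 224.745, so reliability = 0.6802.
Error variance = 330.4 − 224.745 = 105.656; SEM = √105.656 = 10.279.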